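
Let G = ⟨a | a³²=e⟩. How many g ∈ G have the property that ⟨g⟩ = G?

G is cyclic of order 32. An element generates G iff its order is 32, and a cyclic group of order 32 has exactly φ(32) = 16 such elements.

Answer: 16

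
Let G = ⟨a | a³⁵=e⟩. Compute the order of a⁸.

Compute successive powers until reaching e:
  (a⁸)¹ = a⁸, (a⁸)² = a¹⁶, (a⁸)³ = a²⁴, (a⁸)⁴ = a³², (a⁸)⁵ = a⁵, (a⁸)⁶ = a¹³, (a⁸)⁷ = a²¹, (a⁸)⁸ = a²⁹, (a⁸)⁹ = a², (a⁸)¹⁰ = a¹⁰, (a⁸)¹¹ = a¹⁸, (a⁸)¹² = a²⁶, (a⁸)¹³ = a³⁴, (a⁸)¹⁴ = a⁷, (a⁸)¹⁵ = a¹⁵, (a⁸)¹⁶ = a²³, (a⁸)¹⁷ = a³¹, (a⁸)¹⁸ = a⁴, (a⁸)¹⁹ = a¹², (a⁸)²⁰ = a²⁰, (a⁸)²¹ = a²⁸, (a⁸)²² = a, (a⁸)²³ = a⁹, (a⁸)²⁴ = a¹⁷, (a⁸)²⁵ = a²⁵, (a⁸)²⁶ = a³³, (a⁸)²⁷ = a⁶, (a⁸)²⁸ = a¹⁴, (a⁸)²⁹ = a²², (a⁸)³⁰ = a³⁰, (a⁸)³¹ = a³, (a⁸)³² = a¹¹, (a⁸)³³ = a¹⁹, (a⁸)³⁴ = a²⁷, (a⁸)³⁵ = e.
The smallest positive k with (a⁸)ᵏ = e is 35.

Answer: 35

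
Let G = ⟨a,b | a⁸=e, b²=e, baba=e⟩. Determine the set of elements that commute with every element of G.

An element z ∈ Z(G) iff z commutes with every generator.
For example a⁴ is central: (a⁴)·a = a⁵ = a·(a⁴); (a⁴)·b = a⁴b = b·(a⁴).
Whereas a ∉ Z(G) since a·b = ab ≠ a⁷b = b·a.
Checking each of the 16 elements this way gives Z(G) = {e, a⁴}, of order 2.

Answer: {e, a⁴}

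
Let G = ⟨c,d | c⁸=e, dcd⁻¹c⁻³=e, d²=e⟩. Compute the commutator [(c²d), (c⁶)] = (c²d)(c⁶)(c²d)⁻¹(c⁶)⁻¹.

[(c²d), (c⁶)] = (c²d)·(c⁶)·(c²d)⁻¹·(c⁶)⁻¹.
  (c²d) · (c⁶) = c⁴d
  (c⁴d) · (c²d) = c²
  (c²) · (c²) = c⁴

Answer: c⁴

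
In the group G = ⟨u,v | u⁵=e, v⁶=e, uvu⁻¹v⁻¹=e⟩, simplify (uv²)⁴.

Compute successive powers of (uv²), reducing at each step:
  (uv²)²: (uv²) · u = u²v²;   (u²v²) · v² = u²v⁴
  (uv²)³: (u²v⁴) · u = u³v⁴;   (u³v⁴) · v² = u³
  (uv²)⁴: (u³) · u = u⁴;   (u⁴) · v² = u⁴v²

Answer: u⁴v²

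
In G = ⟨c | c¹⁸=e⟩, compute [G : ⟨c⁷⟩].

First find ord(c⁷) by computing successive powers:
  (c⁷)¹ = c⁷, (c⁷)² = c¹⁴, (c⁷)³ = c³, (c⁷)⁴ = c¹⁰, (c⁷)⁵ = c¹⁷, (c⁷)⁶ = c⁶, (c⁷)⁷ = c¹³, (c⁷)⁸ = c², (c⁷)⁹ = c⁹, (c⁷)¹⁰ = c¹⁶, (c⁷)¹¹ = c⁵, (c⁷)¹² = c¹², (c⁷)¹³ = c, (c⁷)¹⁴ = c⁸, (c⁷)¹⁵ = c¹⁵, (c⁷)¹⁶ = c⁴, (c⁷)¹⁷ = c¹¹, (c⁷)¹⁸ = e.
So |⟨c⁷⟩| = ord(c⁷) = 18. With |G| = 18, by Lagrange [G : ⟨c⁷⟩] = 18/18 = 1.

Answer: 1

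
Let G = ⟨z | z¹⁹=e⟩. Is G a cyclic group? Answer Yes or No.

|G| = 19. The element z has order 19 (its powers give 19 distinct elements), so ⟨z⟩ = G and G is cyclic.

Answer: Yes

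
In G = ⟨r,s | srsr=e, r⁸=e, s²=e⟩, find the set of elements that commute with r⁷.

⟨r⁷⟩ ⊆ C_G(r⁷) since powers of r⁷ commute with r⁷; so |C_G(r⁷)| ≥ |⟨r⁷⟩| = 8.
By orbit–stabilizer, |C_G(r⁷)| = |G| / |conj. class of r⁷| = 16 / 2 = 8.
The 8 elements commuting with r⁷ are {e, r, r², r³, r⁴, r⁵, r⁶, r⁷}.

Answer: {e, r, r², r³, r⁴, r⁵, r⁶, r⁷}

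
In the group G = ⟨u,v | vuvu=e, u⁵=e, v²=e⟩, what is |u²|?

Compute successive powers until reaching e:
  (u²)¹ = u², (u²)² = u⁴, (u²)³ = u, (u²)⁴ = u³, (u²)⁵ = e.
The smallest positive k with (u²)ᵏ = e is 5.

Answer: 5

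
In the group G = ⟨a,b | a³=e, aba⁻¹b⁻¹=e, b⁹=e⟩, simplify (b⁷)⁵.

Compute successive powers of (b⁷), reducing at each step:
  (b⁷)²: (b⁷) · b⁷ = b⁵
  (b⁷)³: (b⁵) · b⁷ = b³
  (b⁷)⁴: (b³) · b⁷ = b
  (b⁷)⁵: b · b⁷ = b⁸

Answer: b⁸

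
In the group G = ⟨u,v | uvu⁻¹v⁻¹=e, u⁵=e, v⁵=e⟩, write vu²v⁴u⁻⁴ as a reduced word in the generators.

Multiply left to right, reducing at each step:
  v · u² = u²v
  (u²v) · v⁴ = u²
  (u²) · u⁻⁴ = u³

Answer: u³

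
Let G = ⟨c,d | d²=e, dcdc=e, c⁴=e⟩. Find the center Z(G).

An element z ∈ Z(G) iff z commutes with every generator.
For example c² is central: (c²)·c = c³ = c·(c²); (c²)·d = c²d = d·(c²).
Whereas c ∉ Z(G) since c·d = cd ≠ c³d = d·c.
Checking each of the 8 elements this way gives Z(G) = {e, c²}, of order 2.

Answer: {e, c²}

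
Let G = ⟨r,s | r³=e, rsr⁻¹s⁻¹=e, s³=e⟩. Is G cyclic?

|G| = 9, but the maximum element order in G is 3 < 9. No single element generates all of G, so G is not cyclic.

Answer: No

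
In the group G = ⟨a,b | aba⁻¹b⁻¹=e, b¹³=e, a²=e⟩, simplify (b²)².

Compute successive powers of (b²), reducing at each step:
  (b²)²: (b²) · b² = b⁴

Answer: b⁴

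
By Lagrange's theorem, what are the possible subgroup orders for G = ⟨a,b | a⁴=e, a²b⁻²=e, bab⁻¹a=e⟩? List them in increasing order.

|G| = 8 = 2³. By Lagrange's theorem the order of any subgroup divides 8; the divisors of 8 are 1, 2, 4, 8.

Answer: 1, 2, 4, 8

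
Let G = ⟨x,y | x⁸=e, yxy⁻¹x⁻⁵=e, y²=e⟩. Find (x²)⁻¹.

The order of (x²) is 4 (smallest k with (x²)ᵏ = e), so (x²)⁻¹ = (x²)³ = x⁶.
Check: (x²) · (x⁶) → (x²) · x⁶ = e, giving e as required.

Answer: x⁶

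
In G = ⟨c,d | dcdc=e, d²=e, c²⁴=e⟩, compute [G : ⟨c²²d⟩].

First find ord(c²²d) by computing successive powers:
  (c²²d)¹ = c²²d, (c²²d)² = e.
So |⟨c²²d⟩| = ord(c²²d) = 2. With |G| = 48, by Lagrange [G : ⟨c²²d⟩] = 48/2 = 24.

Answer: 24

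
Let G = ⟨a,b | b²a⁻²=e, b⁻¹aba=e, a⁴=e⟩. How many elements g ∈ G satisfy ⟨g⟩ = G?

⟨g⟩ = G would require ord(g) = |G| = 8, but the maximum element order in G is 4 < 8. So G is not cyclic and no single element generates it: the count is 0.

Answer: 0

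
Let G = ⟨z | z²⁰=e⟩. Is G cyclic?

|G| = 20. The element z has order 20 (its powers give 20 distinct elements), so ⟨z⟩ = G and G is cyclic.

Answer: Yes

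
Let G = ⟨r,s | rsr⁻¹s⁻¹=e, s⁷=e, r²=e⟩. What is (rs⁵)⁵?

Compute successive powers of (rs⁵), reducing at each step:
  (rs⁵)²: (rs⁵) · r = s⁵;   (s⁵) · s⁵ = s³
  (rs⁵)³: (s³) · r = rs³;   (rs³) · s⁵ = rs
  (rs⁵)⁴: (rs) · r = s;   s · s⁵ = s⁶
  (rs⁵)⁵: (s⁶) · r = rs⁶;   (rs⁶) · s⁵ = rs⁴

Answer: rs⁴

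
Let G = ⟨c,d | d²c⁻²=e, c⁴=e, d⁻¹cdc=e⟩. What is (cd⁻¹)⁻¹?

The order of (cd⁻¹) is 4 (smallest k with (cd⁻¹)ᵏ = e), so (cd⁻¹)⁻¹ = (cd⁻¹)³ = cd.
Check: (cd⁻¹) · (cd) → (cd⁻¹) · c = d⁻¹;   (d⁻¹) · d = e, giving e as required.

Answer: cd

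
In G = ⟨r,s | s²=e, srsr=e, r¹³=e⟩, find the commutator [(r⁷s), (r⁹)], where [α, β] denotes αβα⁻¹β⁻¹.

[(r⁷s), (r⁹)] = (r⁷s)·(r⁹)·(r⁷s)⁻¹·(r⁹)⁻¹.
  (r⁷s) · (r⁹) = r¹¹s
  (r¹¹s) · (r⁷s) = r⁴
  (r⁴) · (r⁴) = r⁸

Answer: r⁸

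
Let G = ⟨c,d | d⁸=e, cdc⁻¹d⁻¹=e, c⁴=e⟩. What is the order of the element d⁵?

Compute successive powers until reaching e:
  (d⁵)¹ = d⁵, (d⁵)² = d², (d⁵)³ = d⁷, (d⁵)⁴ = d⁴, (d⁵)⁵ = d, (d⁵)⁶ = d⁶, (d⁵)⁷ = d³, (d⁵)⁸ = e.
The smallest positive k with (d⁵)ᵏ = e is 8.

Answer: 8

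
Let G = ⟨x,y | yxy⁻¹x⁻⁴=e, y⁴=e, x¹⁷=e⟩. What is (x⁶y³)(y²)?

Compute (x⁶y³) · (y²) by multiplying left to right and reducing via the relations at each step:
  (x⁶y³) · y² = x⁶y

Answer: x⁶y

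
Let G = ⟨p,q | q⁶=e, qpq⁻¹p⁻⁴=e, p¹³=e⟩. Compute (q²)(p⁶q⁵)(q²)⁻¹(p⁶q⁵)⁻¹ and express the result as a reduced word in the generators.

[(q²), (p⁶q⁵)] = (q²)·(p⁶q⁵)·(q²)⁻¹·(p⁶q⁵)⁻¹.
  (q²) · (p⁶q⁵) = p⁵q
  (p⁵q) · (q⁴) = p⁵q⁵
  (p⁵q⁵) · (p²q) = p¹²

Answer: p¹²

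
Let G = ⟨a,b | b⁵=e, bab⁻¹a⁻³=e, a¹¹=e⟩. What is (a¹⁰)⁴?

Compute successive powers of (a¹⁰), reducing at each step:
  (a¹⁰)²: (a¹⁰) · a¹⁰ = a⁹
  (a¹⁰)³: (a⁹) · a¹⁰ = a⁸
  (a¹⁰)⁴: (a⁸) · a¹⁰ = a⁷

Answer: a⁷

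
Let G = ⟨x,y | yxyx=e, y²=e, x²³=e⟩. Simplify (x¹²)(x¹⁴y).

Compute (x¹²) · (x¹⁴y) by multiplying left to right and reducing via the relations at each step:
  (x¹²) · x¹⁴ = x³
  (x³) · y = x³y

Answer: x³y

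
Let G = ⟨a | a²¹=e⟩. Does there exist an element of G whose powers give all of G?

|G| = 21. The element a has order 21 (its powers give 21 distinct elements), so ⟨a⟩ = G and G is cyclic.

Answer: Yes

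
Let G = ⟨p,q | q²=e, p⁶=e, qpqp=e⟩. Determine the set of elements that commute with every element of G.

An element z ∈ Z(G) iff z commutes with every generator.
For example p³ is central: (p³)·p = p⁴ = p·(p³); (p³)·q = p³q = q·(p³).
Whereas p ∉ Z(G) since p·q = pq ≠ p⁵q = q·p.
Checking each of the 12 elements this way gives Z(G) = {e, p³}, of order 2.

Answer: {e, p³}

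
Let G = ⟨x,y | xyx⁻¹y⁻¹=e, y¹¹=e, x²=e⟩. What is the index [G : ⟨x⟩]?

First find ord(x) by computing successive powers:
  x¹ = x, x² = e.
So |⟨x⟩| = ord(x) = 2. With |G| = 22, by Lagrange [G : ⟨x⟩] = 22/2 = 11.

Answer: 11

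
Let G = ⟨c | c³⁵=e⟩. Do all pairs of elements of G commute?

G has a single generator, so G is cyclic and hence abelian.

Answer: Yes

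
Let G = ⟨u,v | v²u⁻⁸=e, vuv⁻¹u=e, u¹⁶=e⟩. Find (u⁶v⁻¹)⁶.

Compute successive powers of (u⁶v⁻¹), reducing at each step:
  (u⁶v⁻¹)²: (u⁶v⁻¹) · u⁶ = v⁻¹;   (v⁻¹) · v⁻¹ = u⁸
  (u⁶v⁻¹)³: (u⁸) · u⁶ = u¹⁴;   (u¹⁴) · v⁻¹ = u⁶v
  (u⁶v⁻¹)⁴: (u⁶v) · u⁶ = v;   v · v⁻¹ = e
  (u⁶v⁻¹)⁵: e · u⁶ = u⁶;   (u⁶) · v⁻¹ = u⁶v⁻¹
  (u⁶v⁻¹)⁶: (u⁶v⁻¹) · u⁶ = v⁻¹;   (v⁻¹) · v⁻¹ = u⁸

Answer: u⁸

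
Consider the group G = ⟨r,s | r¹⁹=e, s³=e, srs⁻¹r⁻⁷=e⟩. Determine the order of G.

Enumerate words in the generators, reducing via the relations: the distinct elements are
  {e, r, s, rs, r², r³, r⁴, r⁵, r⁶, r⁷, r⁸, r⁹, s², rs², r²s, r³s, r¹², r¹³, r¹¹, r¹⁰, r¹⁴, r¹⁵, r¹⁶, r¹⁷, r¹⁸, r⁴s, r⁵s, r⁶s, r⁷s, r⁸s, r⁹s, r²s², r³s², r¹²s, r¹³s, r¹¹s, r¹⁰s, r¹⁴s, r¹⁵s, r¹⁶s, r¹⁷s, r¹⁸s, r⁴s², r⁵s², r⁶s², r⁷s², r⁸s², r⁹s², r¹²s², r¹³s², r¹¹s², r¹⁰s², r¹⁴s², r¹⁵s², r¹⁶s², r¹⁷s², r¹⁸s²}.
No further products give new elements, so |G| = 57.

Answer: 57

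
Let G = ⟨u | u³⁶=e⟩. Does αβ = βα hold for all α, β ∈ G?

G has a single generator, so G is cyclic and hence abelian.

Answer: Yes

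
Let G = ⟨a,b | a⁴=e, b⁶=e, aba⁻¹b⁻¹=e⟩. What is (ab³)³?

Compute successive powers of (ab³), reducing at each step:
  (ab³)²: (ab³) · a = a²b³;   (a²b³) · b³ = a²
  (ab³)³: (a²) · a = a³;   (a³) · b³ = a³b³

Answer: a³b³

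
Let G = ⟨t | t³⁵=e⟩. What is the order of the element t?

Compute successive powers until reaching e:
  t¹ = t, t² = t², t³ = t³, t⁴ = t⁴, t⁵ = t⁵, t⁶ = t⁶, t⁷ = t⁷, t⁸ = t⁸, t⁹ = t⁹, t¹⁰ = t¹⁰, t¹¹ = t¹¹, t¹² = t¹², t¹³ = t¹³, t¹⁴ = t¹⁴, t¹⁵ = t¹⁵, t¹⁶ = t¹⁶, t¹⁷ = t¹⁷, t¹⁸ = t¹⁸, t¹⁹ = t¹⁹, t²⁰ = t²⁰, t²¹ = t²¹, t²² = t²², t²³ = t²³, t²⁴ = t²⁴, t²⁵ = t²⁵, t²⁶ = t²⁶, t²⁷ = t²⁷, t²⁸ = t²⁸, t²⁹ = t²⁹, t³⁰ = t³⁰, t³¹ = t³¹, t³² = t³², t³³ = t³³, t³⁴ = t³⁴, t³⁵ = e.
The smallest positive k with tᵏ = e is 35.

Answer: 35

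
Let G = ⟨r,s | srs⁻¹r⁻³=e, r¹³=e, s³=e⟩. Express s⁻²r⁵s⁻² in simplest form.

Multiply left to right, reducing at each step:
  s · r⁵ = r²s
  (r²s) · s⁻² = r²s²

Answer: r²s²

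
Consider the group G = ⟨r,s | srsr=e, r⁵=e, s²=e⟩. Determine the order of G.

Enumerate words in the generators, reducing via the relations: the distinct elements are
  {e, r, s, rs, r², r³, r⁴, r²s, r³s, r⁴s}.
No further products give new elements, so |G| = 10.

Answer: 10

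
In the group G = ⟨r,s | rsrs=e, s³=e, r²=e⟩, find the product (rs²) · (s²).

Compute (rs²) · (s²) by multiplying left to right and reducing via the relations at each step:
  (rs²) · s² = rs

Answer: rs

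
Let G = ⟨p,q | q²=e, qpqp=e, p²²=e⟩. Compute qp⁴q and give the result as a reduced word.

Multiply left to right, reducing at each step:
  q · p⁴ = p¹⁸q
  (p¹⁸q) · q = p¹⁸

Answer: p¹⁸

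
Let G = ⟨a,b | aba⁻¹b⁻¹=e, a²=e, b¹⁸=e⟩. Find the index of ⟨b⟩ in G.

First find ord(b) by computing successive powers:
  b¹ = b, b² = b², b³ = b³, b⁴ = b⁴, b⁵ = b⁵, b⁶ = b⁶, b⁷ = b⁷, b⁸ = b⁸, b⁹ = b⁹, b¹⁰ = b¹⁰, b¹¹ = b¹¹, b¹² = b¹², b¹³ = b¹³, b¹⁴ = b¹⁴, b¹⁵ = b¹⁵, b¹⁶ = b¹⁶, b¹⁷ = b¹⁷, b¹⁸ = e.
So |⟨b⟩| = ord(b) = 18. With |G| = 36, by Lagrange [G : ⟨b⟩] = 36/18 = 2.

Answer: 2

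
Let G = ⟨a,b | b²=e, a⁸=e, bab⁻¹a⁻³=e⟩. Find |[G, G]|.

G' = [G, G] is generated by all commutators. The generator-pair commutators are: [a, b] = a⁶.
The subgroup they normally generate is {e, a², a⁴, a⁶}, of order 4.
Check: |G/G'| = 16/4 = 4 is the order of the abelianisation.

Answer: 4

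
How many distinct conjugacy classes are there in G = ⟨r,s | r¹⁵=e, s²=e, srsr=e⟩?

The conjugacy classes (representative and size) are:
  [e] (size 1), [r¹⁴] (size 2), [r²] (size 2), [r³] (size 2), [r⁴] (size 2), [r¹⁰] (size 2), [r⁹] (size 2), [r⁷] (size 2), [r¹³s] (size 15).
Class equation: 1 + 2 + 2 + 2 + 2 + 2 + 2 + 2 + 15 = 30 = |G|. So G has 9 conjugacy classes.

Answer: 9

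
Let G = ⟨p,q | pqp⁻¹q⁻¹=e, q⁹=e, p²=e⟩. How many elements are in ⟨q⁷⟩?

|⟨q⁷⟩| equals the order of q⁷. Compute successive powers until reaching e:
  (q⁷)¹ = q⁷, (q⁷)² = q⁵, (q⁷)³ = q³, (q⁷)⁴ = q, (q⁷)⁵ = q⁸, (q⁷)⁶ = q⁶, (q⁷)⁷ = q⁴, (q⁷)⁸ = q², (q⁷)⁹ = e.
The smallest positive k with (q⁷)ᵏ = e is 9, so |⟨q⁷⟩| = 9.

Answer: 9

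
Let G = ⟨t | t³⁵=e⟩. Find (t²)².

Compute successive powers of (t²), reducing at each step:
  (t²)²: (t²) · t² = t⁴

Answer: t⁴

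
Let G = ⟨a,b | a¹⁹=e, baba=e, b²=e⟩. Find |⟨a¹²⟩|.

|⟨a¹²⟩| equals the order of a¹². Compute successive powers until reaching e:
  (a¹²)¹ = a¹², (a¹²)² = a⁵, (a¹²)³ = a¹⁷, (a¹²)⁴ = a¹⁰, (a¹²)⁵ = a³, (a¹²)⁶ = a¹⁵, (a¹²)⁷ = a⁸, (a¹²)⁸ = a, (a¹²)⁹ = a¹³, (a¹²)¹⁰ = a⁶, (a¹²)¹¹ = a¹⁸, (a¹²)¹² = a¹¹, (a¹²)¹³ = a⁴, (a¹²)¹⁴ = a¹⁶, (a¹²)¹⁵ = a⁹, (a¹²)¹⁶ = a², (a¹²)¹⁷ = a¹⁴, (a¹²)¹⁸ = a⁷, (a¹²)¹⁹ = e.
The smallest positive k with (a¹²)ᵏ = e is 19, so |⟨a¹²⟩| = 19.

Answer: 19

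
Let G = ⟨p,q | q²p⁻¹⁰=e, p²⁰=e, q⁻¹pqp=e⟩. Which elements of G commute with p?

⟨p⟩ ⊆ C_G(p) since powers of p commute with p; so |C_G(p)| ≥ |⟨p⟩| = 20.
By orbit–stabilizer, |C_G(p)| = |G| / |conj. class of p| = 40 / 2 = 20.
The 20 elements commuting with p are {e, p, p², p³, p⁴, p⁵, p⁶, p⁷, p⁸, p⁹, p¹⁰, p¹¹, p¹², p¹³, p¹⁴, p¹⁵, p¹⁶, p¹⁷, p¹⁸, p¹⁹}.

Answer: {e, p, p², p³, p⁴, p⁵, p⁶, p⁷, p⁸, p⁹, p¹⁰, p¹¹, p¹², p¹³, p¹⁴, p¹⁵, p¹⁶, p¹⁷, p¹⁸, p¹⁹}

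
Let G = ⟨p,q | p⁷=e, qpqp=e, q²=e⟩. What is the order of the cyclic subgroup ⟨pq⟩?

|⟨pq⟩| equals the order of pq. Compute successive powers until reaching e:
  (pq)¹ = pq, (pq)² = e.
The smallest positive k with (pq)ᵏ = e is 2, so |⟨pq⟩| = 2.

Answer: 2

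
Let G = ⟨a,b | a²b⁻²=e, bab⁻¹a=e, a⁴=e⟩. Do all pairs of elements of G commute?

a·b = ab but b·a = ab⁻¹, so a·b ≠ b·a and G is not abelian.

Answer: No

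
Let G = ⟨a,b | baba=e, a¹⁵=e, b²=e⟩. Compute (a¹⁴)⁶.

Compute successive powers of (a¹⁴), reducing at each step:
  (a¹⁴)²: (a¹⁴) · a¹⁴ = a¹³
  (a¹⁴)³: (a¹³) · a¹⁴ = a¹²
  (a¹⁴)⁴: (a¹²) · a¹⁴ = a¹¹
  (a¹⁴)⁵: (a¹¹) · a¹⁴ = a¹⁰
  (a¹⁴)⁶: (a¹⁰) · a¹⁴ = a⁹

Answer: a⁹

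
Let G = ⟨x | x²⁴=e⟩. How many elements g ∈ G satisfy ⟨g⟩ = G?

G is cyclic of order 24. An element generates G iff its order is 24, and a cyclic group of order 24 has exactly φ(24) = 8 such elements.

Answer: 8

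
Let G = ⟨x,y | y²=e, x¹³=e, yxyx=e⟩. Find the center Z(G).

An element z ∈ Z(G) iff z commutes with every generator.
For example e is central: e·x = x = x·e; e·y = y = y·e.
Whereas x ∉ Z(G) since x·y = xy ≠ x¹²y = y·x.
Checking each of the 26 elements this way gives Z(G) = {e}, of order 1.

Answer: {e}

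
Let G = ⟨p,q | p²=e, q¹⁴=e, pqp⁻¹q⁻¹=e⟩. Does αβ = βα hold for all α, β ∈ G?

Each pair of generators commutes: p·q = pq = q·p. Since the generators pairwise commute, every element of G commutes with every other, so G is abelian.

Answer: Yes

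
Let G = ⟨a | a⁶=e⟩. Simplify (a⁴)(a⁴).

Compute (a⁴) · (a⁴) by multiplying left to right and reducing via the relations at each step:
  (a⁴) · a⁴ = a²

Answer: a²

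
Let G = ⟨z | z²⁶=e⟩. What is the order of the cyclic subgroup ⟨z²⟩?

|⟨z²⟩| equals the order of z². Compute successive powers until reaching e:
  (z²)¹ = z², (z²)² = z⁴, (z²)³ = z⁶, (z²)⁴ = z⁸, (z²)⁵ = z¹⁰, (z²)⁶ = z¹², (z²)⁷ = z¹⁴, (z²)⁸ = z¹⁶, (z²)⁹ = z¹⁸, (z²)¹⁰ = z²⁰, (z²)¹¹ = z²², (z²)¹² = z²⁴, (z²)¹³ = e.
The smallest positive k with (z²)ᵏ = e is 13, so |⟨z²⟩| = 13.

Answer: 13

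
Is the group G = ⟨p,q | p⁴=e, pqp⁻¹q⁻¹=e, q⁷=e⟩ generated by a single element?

|G| = 28. The element pq has order 28 (its powers give 28 distinct elements), so ⟨pq⟩ = G and G is cyclic.

Answer: Yes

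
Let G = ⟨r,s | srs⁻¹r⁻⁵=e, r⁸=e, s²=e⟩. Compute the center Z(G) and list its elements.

An element z ∈ Z(G) iff z commutes with every generator.
For example r² is central: (r²)·r = r³ = r·(r²); (r²)·s = r²s = s·(r²).
Whereas r ∉ Z(G) since r·s = rs ≠ r⁵s = s·r.
Checking each of the 16 elements this way gives Z(G) = {e, r², r⁴, r⁶}, of order 4.

Answer: {e, r², r⁴, r⁶}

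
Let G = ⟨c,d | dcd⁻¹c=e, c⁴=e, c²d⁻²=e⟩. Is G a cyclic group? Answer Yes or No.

Every cyclic group is abelian. But c·d = cd while d·c = cd⁻¹, so c·d ≠ d·c and G is not abelian. Hence G is not cyclic.

Answer: No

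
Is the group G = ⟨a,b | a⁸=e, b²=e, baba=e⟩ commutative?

a·b = ab but b·a = a⁷b, so a·b ≠ b·a and G is not abelian.

Answer: No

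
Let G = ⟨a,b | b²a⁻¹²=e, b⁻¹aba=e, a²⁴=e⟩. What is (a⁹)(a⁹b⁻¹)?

Compute (a⁹) · (a⁹b⁻¹) by multiplying left to right and reducing via the relations at each step:
  (a⁹) · a⁹ = a¹⁸
  (a¹⁸) · b⁻¹ = a⁶b

Answer: a⁶b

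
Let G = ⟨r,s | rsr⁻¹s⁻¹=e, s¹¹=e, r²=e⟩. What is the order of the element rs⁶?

Compute successive powers until reaching e:
  (rs⁶)¹ = rs⁶, (rs⁶)² = s, (rs⁶)³ = rs⁷, (rs⁶)⁴ = s², (rs⁶)⁵ = rs⁸, (rs⁶)⁶ = s³, (rs⁶)⁷ = rs⁹, (rs⁶)⁸ = s⁴, (rs⁶)⁹ = rs¹⁰, (rs⁶)¹⁰ = s⁵, (rs⁶)¹¹ = r, (rs⁶)¹² = s⁶, (rs⁶)¹³ = rs, (rs⁶)¹⁴ = s⁷, (rs⁶)¹⁵ = rs², (rs⁶)¹⁶ = s⁸, (rs⁶)¹⁷ = rs³, (rs⁶)¹⁸ = s⁹, (rs⁶)¹⁹ = rs⁴, (rs⁶)²⁰ = s¹⁰, (rs⁶)²¹ = rs⁵, (rs⁶)²² = e.
The smallest positive k with (rs⁶)ᵏ = e is 22.

Answer: 22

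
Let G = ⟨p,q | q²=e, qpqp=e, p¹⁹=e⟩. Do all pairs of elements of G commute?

p·q = pq but q·p = p¹⁸q, so p·q ≠ q·p and G is not abelian.

Answer: No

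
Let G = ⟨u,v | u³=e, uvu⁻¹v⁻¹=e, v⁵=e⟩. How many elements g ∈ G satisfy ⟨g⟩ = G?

G is cyclic of order 15. An element generates G iff its order is 15, and a cyclic group of order 15 has exactly φ(15) = 8 such elements.

Answer: 8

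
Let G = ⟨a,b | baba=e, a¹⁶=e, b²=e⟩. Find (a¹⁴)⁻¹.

The order of (a¹⁴) is 8 (smallest k with (a¹⁴)ᵏ = e), so (a¹⁴)⁻¹ = (a¹⁴)⁷ = a².
Check: (a¹⁴) · (a²) → (a¹⁴) · a² = e, giving e as required.

Answer: a²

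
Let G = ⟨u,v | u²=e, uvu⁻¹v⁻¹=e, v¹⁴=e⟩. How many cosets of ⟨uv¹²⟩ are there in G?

First find ord(uv¹²) by computing successive powers:
  (uv¹²)¹ = uv¹², (uv¹²)² = v¹⁰, (uv¹²)³ = uv⁸, (uv¹²)⁴ = v⁶, (uv¹²)⁵ = uv⁴, (uv¹²)⁶ = v², (uv¹²)⁷ = u, (uv¹²)⁸ = v¹², (uv¹²)⁹ = uv¹⁰, (uv¹²)¹⁰ = v⁸, (uv¹²)¹¹ = uv⁶, (uv¹²)¹² = v⁴, (uv¹²)¹³ = uv², (uv¹²)¹⁴ = e.
So |⟨uv¹²⟩| = ord(uv¹²) = 14. With |G| = 28, by Lagrange [G : ⟨uv¹²⟩] = 28/14 = 2.

Answer: 2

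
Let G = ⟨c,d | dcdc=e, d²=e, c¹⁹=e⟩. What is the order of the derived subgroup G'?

G' = [G, G] is generated by all commutators. The generator-pair commutators are: [c, d] = c².
The subgroup they normally generate is {e, c, c², c³, c⁴, c⁵, c⁶, c⁷, c⁸, c⁹, c¹⁰, c¹¹, c¹², c¹³, c¹⁴, c¹⁵, c¹⁶, c¹⁷, c¹⁸}, of order 19.
Check: |G/G'| = 38/19 = 2 is the order of the abelianisation.

Answer: 19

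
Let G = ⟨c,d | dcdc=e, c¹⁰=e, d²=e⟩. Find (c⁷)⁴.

Compute successive powers of (c⁷), reducing at each step:
  (c⁷)²: (c⁷) · c⁷ = c⁴
  (c⁷)³: (c⁴) · c⁷ = c
  (c⁷)⁴: c · c⁷ = c⁸

Answer: c⁸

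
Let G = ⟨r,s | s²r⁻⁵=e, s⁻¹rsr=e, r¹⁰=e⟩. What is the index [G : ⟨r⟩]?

First find ord(r) by computing successive powers:
  r¹ = r, r² = r², r³ = r³, r⁴ = r⁴, r⁵ = r⁵, r⁶ = r⁶, r⁷ = r⁷, r⁸ = r⁸, r⁹ = r⁹, r¹⁰ = e.
So |⟨r⟩| = ord(r) = 10. With |G| = 20, by Lagrange [G : ⟨r⟩] = 20/10 = 2.

Answer: 2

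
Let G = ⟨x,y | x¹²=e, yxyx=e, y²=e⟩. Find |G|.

Enumerate words in the generators, reducing via the relations: the distinct elements are
  {e, x, y, xy, x², x³, x⁴, x⁵, x⁶, x⁷, x⁸, x⁹, x²y, x³y, x¹¹, x¹⁰, x⁴y, x⁵y, x⁶y, x⁷y, x⁸y, x⁹y, x¹¹y, x¹⁰y}.
No further products give new elements, so |G| = 24.

Answer: 24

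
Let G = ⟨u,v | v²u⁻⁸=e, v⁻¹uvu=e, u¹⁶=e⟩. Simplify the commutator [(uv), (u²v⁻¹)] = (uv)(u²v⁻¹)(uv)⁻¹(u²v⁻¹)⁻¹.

[(uv), (u²v⁻¹)] = (uv)·(u²v⁻¹)·(uv)⁻¹·(u²v⁻¹)⁻¹.
  (uv) · (u²v⁻¹) = u¹⁵
  (u¹⁵) · (uv⁻¹) = v⁻¹
  (v⁻¹) · (u²v) = u¹⁴

Answer: u¹⁴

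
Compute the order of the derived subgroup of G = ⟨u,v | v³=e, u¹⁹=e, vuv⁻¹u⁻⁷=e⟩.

G' = [G, G] is generated by all commutators. The generator-pair commutators are: [u, v] = u¹³.
The subgroup they normally generate is {e, u, u², u³, u⁴, u⁵, u⁶, u⁷, u⁸, u⁹, u¹⁰, u¹¹, u¹², u¹³, u¹⁴, u¹⁵, u¹⁶, u¹⁷, u¹⁸}, of order 19.
Check: |G/G'| = 57/19 = 3 is the order of the abelianisation.

Answer: 19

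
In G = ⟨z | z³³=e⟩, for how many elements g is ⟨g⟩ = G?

G is cyclic of order 33. An element generates G iff its order is 33, and a cyclic group of order 33 has exactly φ(33) = 20 such elements.

Answer: 20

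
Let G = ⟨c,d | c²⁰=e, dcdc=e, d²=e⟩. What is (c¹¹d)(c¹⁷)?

Compute (c¹¹d) · (c¹⁷) by multiplying left to right and reducing via the relations at each step:
  (c¹¹d) · c¹⁷ = c¹⁴d

Answer: c¹⁴d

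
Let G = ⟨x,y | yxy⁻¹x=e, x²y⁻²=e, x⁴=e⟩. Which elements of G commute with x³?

⟨x³⟩ ⊆ C_G(x³) since powers of x³ commute with x³; so |C_G(x³)| ≥ |⟨x³⟩| = 4.
By orbit–stabilizer, |C_G(x³)| = |G| / |conj. class of x³| = 8 / 2 = 4.
The 4 elements commuting with x³ are {e, x, x², x³}.

Answer: {e, x, x², x³}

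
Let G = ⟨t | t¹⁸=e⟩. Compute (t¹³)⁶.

Compute successive powers of (t¹³), reducing at each step:
  (t¹³)²: (t¹³) · t¹³ = t⁸
  (t¹³)³: (t⁸) · t¹³ = t³
  (t¹³)⁴: (t³) · t¹³ = t¹⁶
  (t¹³)⁵: (t¹⁶) · t¹³ = t¹¹
  (t¹³)⁶: (t¹¹) · t¹³ = t⁶

Answer: t⁶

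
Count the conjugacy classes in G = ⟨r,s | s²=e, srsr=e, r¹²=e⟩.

The conjugacy classes (representative and size) are:
  [e] (size 1), [r¹¹] (size 2), [r²] (size 2), [r⁹] (size 2), [r⁴] (size 2), [r⁵] (size 2), [r⁶] (size 1), [s] (size 6), [rs] (size 6).
Class equation: 1 + 2 + 2 + 2 + 2 + 2 + 1 + 6 + 6 = 24 = |G|. So G has 9 conjugacy classes.

Answer: 9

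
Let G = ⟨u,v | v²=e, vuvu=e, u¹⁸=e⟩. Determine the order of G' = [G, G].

G' = [G, G] is generated by all commutators. The generator-pair commutators are: [u, v] = u².
The subgroup they normally generate is {e, u², u⁴, u⁶, u⁸, u¹⁰, u¹², u¹⁴, u¹⁶}, of order 9.
Check: |G/G'| = 36/9 = 4 is the order of the abelianisation.

Answer: 9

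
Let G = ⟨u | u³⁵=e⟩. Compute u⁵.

Compute successive powers of u, reducing at each step:
  u²: u · u = u²
  u³: (u²) · u = u³
  u⁴: (u³) · u = u⁴
  u⁵: (u⁴) · u = u⁵

Answer: u⁵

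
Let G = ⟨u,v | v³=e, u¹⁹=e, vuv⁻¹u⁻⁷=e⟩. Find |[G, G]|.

G' = [G, G] is generated by all commutators. The generator-pair commutators are: [u, v] = u¹³.
The subgroup they normally generate is {e, u, u², u³, u⁴, u⁵, u⁶, u⁷, u⁸, u⁹, u¹⁰, u¹¹, u¹², u¹³, u¹⁴, u¹⁵, u¹⁶, u¹⁷, u¹⁸}, of order 19.
Check: |G/G'| = 57/19 = 3 is the order of the abelianisation.

Answer: 19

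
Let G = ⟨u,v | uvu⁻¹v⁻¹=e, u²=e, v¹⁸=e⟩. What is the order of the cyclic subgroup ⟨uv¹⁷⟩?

|⟨uv¹⁷⟩| equals the order of uv¹⁷. Compute successive powers until reaching e:
  (uv¹⁷)¹ = uv¹⁷, (uv¹⁷)² = v¹⁶, (uv¹⁷)³ = uv¹⁵, (uv¹⁷)⁴ = v¹⁴, (uv¹⁷)⁵ = uv¹³, (uv¹⁷)⁶ = v¹², (uv¹⁷)⁷ = uv¹¹, (uv¹⁷)⁸ = v¹⁰, (uv¹⁷)⁹ = uv⁹, (uv¹⁷)¹⁰ = v⁸, (uv¹⁷)¹¹ = uv⁷, (uv¹⁷)¹² = v⁶, (uv¹⁷)¹³ = uv⁵, (uv¹⁷)¹⁴ = v⁴, (uv¹⁷)¹⁵ = uv³, (uv¹⁷)¹⁶ = v², (uv¹⁷)¹⁷ = uv, (uv¹⁷)¹⁸ = e.
The smallest positive k with (uv¹⁷)ᵏ = e is 18, so |⟨uv¹⁷⟩| = 18.

Answer: 18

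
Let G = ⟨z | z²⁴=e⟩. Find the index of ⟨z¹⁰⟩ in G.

First find ord(z¹⁰) by computing successive powers:
  (z¹⁰)¹ = z¹⁰, (z¹⁰)² = z²⁰, (z¹⁰)³ = z⁶, (z¹⁰)⁴ = z¹⁶, (z¹⁰)⁵ = z², (z¹⁰)⁶ = z¹², (z¹⁰)⁷ = z²², (z¹⁰)⁸ = z⁸, (z¹⁰)⁹ = z¹⁸, (z¹⁰)¹⁰ = z⁴, (z¹⁰)¹¹ = z¹⁴, (z¹⁰)¹² = e.
So |⟨z¹⁰⟩| = ord(z¹⁰) = 12. With |G| = 24, by Lagrange [G : ⟨z¹⁰⟩] = 24/12 = 2.

Answer: 2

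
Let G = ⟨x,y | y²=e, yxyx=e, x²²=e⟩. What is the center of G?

An element z ∈ Z(G) iff z commutes with every generator.
For example x¹¹ is central: (x¹¹)·x = x¹² = x·(x¹¹); (x¹¹)·y = x¹¹y = y·(x¹¹).
Whereas x ∉ Z(G) since x·y = xy ≠ x²¹y = y·x.
Checking each of the 44 elements this way gives Z(G) = {e, x¹¹}, of order 2.

Answer: {e, x¹¹}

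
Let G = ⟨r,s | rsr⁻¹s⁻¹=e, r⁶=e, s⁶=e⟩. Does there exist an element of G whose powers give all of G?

|G| = 36, but the maximum element order in G is 6 < 36. No single element generates all of G, so G is not cyclic.

Answer: No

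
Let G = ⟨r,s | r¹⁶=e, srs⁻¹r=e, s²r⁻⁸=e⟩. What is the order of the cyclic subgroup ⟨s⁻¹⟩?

|⟨s⁻¹⟩| equals the order of s⁻¹. Compute successive powers until reaching e:
  (s⁻¹)¹ = s⁻¹, (s⁻¹)² = r⁸, (s⁻¹)³ = s, (s⁻¹)⁴ = e.
The smallest positive k with (s⁻¹)ᵏ = e is 4, so |⟨s⁻¹⟩| = 4.

Answer: 4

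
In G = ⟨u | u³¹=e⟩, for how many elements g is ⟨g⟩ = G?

G is cyclic of order 31. An element generates G iff its order is 31, and a cyclic group of order 31 has exactly φ(31) = 30 such elements.

Answer: 30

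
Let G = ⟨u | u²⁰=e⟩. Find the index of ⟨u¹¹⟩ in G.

First find ord(u¹¹) by computing successive powers:
  (u¹¹)¹ = u¹¹, (u¹¹)² = u², (u¹¹)³ = u¹³, (u¹¹)⁴ = u⁴, (u¹¹)⁵ = u¹⁵, (u¹¹)⁶ = u⁶, (u¹¹)⁷ = u¹⁷, (u¹¹)⁸ = u⁸, (u¹¹)⁹ = u¹⁹, (u¹¹)¹⁰ = u¹⁰, (u¹¹)¹¹ = u, (u¹¹)¹² = u¹², (u¹¹)¹³ = u³, (u¹¹)¹⁴ = u¹⁴, (u¹¹)¹⁵ = u⁵, (u¹¹)¹⁶ = u¹⁶, (u¹¹)¹⁷ = u⁷, (u¹¹)¹⁸ = u¹⁸, (u¹¹)¹⁹ = u⁹, (u¹¹)²⁰ = e.
So |⟨u¹¹⟩| = ord(u¹¹) = 20. With |G| = 20, by Lagrange [G : ⟨u¹¹⟩] = 20/20 = 1.

Answer: 1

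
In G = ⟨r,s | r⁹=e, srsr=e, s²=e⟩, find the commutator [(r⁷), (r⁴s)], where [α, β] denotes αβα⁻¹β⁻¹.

[(r⁷), (r⁴s)] = (r⁷)·(r⁴s)·(r⁷)⁻¹·(r⁴s)⁻¹.
  (r⁷) · (r⁴s) = r²s
  (r²s) · (r²) = s
  s · (r⁴s) = r⁵

Answer: r⁵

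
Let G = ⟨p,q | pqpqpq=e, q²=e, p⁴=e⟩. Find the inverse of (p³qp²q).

The order of (p³qp²q) is 2 (smallest k with (p³qp²q)ᵏ = e), so (p³qp²q)⁻¹ = (p³qp²q)¹ = p³qp²q.
Check: (p³qp²q) · (p³qp²q) → (p³qp²q) · p³ = qp²q;   (qp²q) · q = qp²;   (qp²) · p² = q;   q · q = e, giving e as required.

Answer: p³qp²q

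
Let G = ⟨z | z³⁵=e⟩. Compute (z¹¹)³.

Compute successive powers of (z¹¹), reducing at each step:
  (z¹¹)²: (z¹¹) · z¹¹ = z²²
  (z¹¹)³: (z²²) · z¹¹ = z³³

Answer: z³³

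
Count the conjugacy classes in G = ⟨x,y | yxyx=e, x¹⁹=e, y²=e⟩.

The conjugacy classes (representative and size) are:
  [e] (size 1), [x¹⁸] (size 2), [x²] (size 2), [x¹⁶] (size 2), [x⁴] (size 2), [x¹⁴] (size 2), [x¹³] (size 2), [x¹²] (size 2), [x⁸] (size 2), [x⁹] (size 2), [y] (size 19).
Class equation: 1 + 2 + 2 + 2 + 2 + 2 + 2 + 2 + 2 + 2 + 19 = 38 = |G|. So G has 11 conjugacy classes.

Answer: 11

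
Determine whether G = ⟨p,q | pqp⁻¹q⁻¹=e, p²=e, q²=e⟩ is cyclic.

|G| = 4, but the maximum element order in G is 2 < 4. No single element generates all of G, so G is not cyclic.

Answer: No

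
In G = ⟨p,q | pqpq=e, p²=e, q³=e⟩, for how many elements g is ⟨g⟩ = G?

⟨g⟩ = G would require ord(g) = |G| = 6, but the maximum element order in G is 3 < 6. So G is not cyclic and no single element generates it: the count is 0.

Answer: 0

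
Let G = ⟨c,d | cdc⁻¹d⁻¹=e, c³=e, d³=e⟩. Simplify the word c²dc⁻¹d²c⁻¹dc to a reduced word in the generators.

Multiply left to right, reducing at each step:
  (c²) · d = c²d
  (c²d) · c⁻¹ = cd
  (cd) · d² = c
  c · c⁻¹ = e
  e · d = d
  d · c = cd

Answer: cd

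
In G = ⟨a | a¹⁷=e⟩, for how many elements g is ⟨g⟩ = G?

G is cyclic of order 17. An element generates G iff its order is 17, and a cyclic group of order 17 has exactly φ(17) = 16 such elements.

Answer: 16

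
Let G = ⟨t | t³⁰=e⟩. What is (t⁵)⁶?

Compute successive powers of (t⁵), reducing at each step:
  (t⁵)²: (t⁵) · t⁵ = t¹⁰
  (t⁵)³: (t¹⁰) · t⁵ = t¹⁵
  (t⁵)⁴: (t¹⁵) · t⁵ = t²⁰
  (t⁵)⁵: (t²⁰) · t⁵ = t²⁵
  (t⁵)⁶: (t²⁵) · t⁵ = e

Answer: e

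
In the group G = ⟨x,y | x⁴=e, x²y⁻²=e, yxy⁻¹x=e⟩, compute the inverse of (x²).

The order of (x²) is 2 (smallest k with (x²)ᵏ = e), so (x²)⁻¹ = (x²)¹ = x².
Check: (x²) · (x²) → (x²) · x² = e, giving e as required.

Answer: x²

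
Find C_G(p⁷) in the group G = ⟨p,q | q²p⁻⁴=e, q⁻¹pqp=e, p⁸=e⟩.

⟨p⁷⟩ ⊆ C_G(p⁷) since powers of p⁷ commute with p⁷; so |C_G(p⁷)| ≥ |⟨p⁷⟩| = 8.
By orbit–stabilizer, |C_G(p⁷)| = |G| / |conj. class of p⁷| = 16 / 2 = 8.
The 8 elements commuting with p⁷ are {e, p, p², p³, p⁴, p⁵, p⁶, p⁷}.

Answer: {e, p, p², p³, p⁴, p⁵, p⁶, p⁷}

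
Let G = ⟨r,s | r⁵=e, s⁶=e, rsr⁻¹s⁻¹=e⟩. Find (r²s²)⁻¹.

The order of (r²s²) is 15 (smallest k with (r²s²)ᵏ = e), so (r²s²)⁻¹ = (r²s²)¹⁴ = r³s⁴.
Check: (r²s²) · (r³s⁴) → (r²s²) · r³ = s²;   (s²) · s⁴ = e, giving e as required.

Answer: r³s⁴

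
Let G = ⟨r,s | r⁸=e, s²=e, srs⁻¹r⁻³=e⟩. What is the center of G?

An element z ∈ Z(G) iff z commutes with every generator.
For example r⁴ is central: (r⁴)·r = r⁵ = r·(r⁴); (r⁴)·s = r⁴s = s·(r⁴).
Whereas r ∉ Z(G) since r·s = rs ≠ r³s = s·r.
Checking each of the 16 elements this way gives Z(G) = {e, r⁴}, of order 2.

Answer: {e, r⁴}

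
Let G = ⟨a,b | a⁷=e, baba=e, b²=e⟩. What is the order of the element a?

Compute successive powers until reaching e:
  a¹ = a, a² = a², a³ = a³, a⁴ = a⁴, a⁵ = a⁵, a⁶ = a⁶, a⁷ = e.
The smallest positive k with aᵏ = e is 7.

Answer: 7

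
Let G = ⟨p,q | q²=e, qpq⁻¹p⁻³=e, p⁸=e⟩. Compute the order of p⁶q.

Compute successive powers until reaching e:
  (p⁶q)¹ = p⁶q, (p⁶q)² = e.
The smallest positive k with (p⁶q)ᵏ = e is 2.

Answer: 2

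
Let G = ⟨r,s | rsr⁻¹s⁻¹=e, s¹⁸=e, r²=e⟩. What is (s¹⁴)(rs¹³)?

Compute (s¹⁴) · (rs¹³) by multiplying left to right and reducing via the relations at each step:
  (s¹⁴) · r = rs¹⁴
  (rs¹⁴) · s¹³ = rs⁹

Answer: rs⁹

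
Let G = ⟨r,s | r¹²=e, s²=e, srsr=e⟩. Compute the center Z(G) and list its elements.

An element z ∈ Z(G) iff z commutes with every generator.
For example r⁶ is central: (r⁶)·r = r⁷ = r·(r⁶); (r⁶)·s = r⁶s = s·(r⁶).
Whereas r ∉ Z(G) since r·s = rs ≠ r¹¹s = s·r.
Checking each of the 24 elements this way gives Z(G) = {e, r⁶}, of order 2.

Answer: {e, r⁶}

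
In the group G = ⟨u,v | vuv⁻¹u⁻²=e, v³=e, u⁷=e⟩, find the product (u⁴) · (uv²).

Compute (u⁴) · (uv²) by multiplying left to right and reducing via the relations at each step:
  (u⁴) · u = u⁵
  (u⁵) · v² = u⁵v²

Answer: u⁵v²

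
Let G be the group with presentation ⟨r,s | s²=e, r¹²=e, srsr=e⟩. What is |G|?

Enumerate words in the generators, reducing via the relations: the distinct elements are
  {e, r, s, rs, r², r³, r⁴, r⁵, r⁶, r⁷, r⁸, r⁹, r²s, r³s, r¹¹, r¹⁰, r⁴s, r⁵s, r⁶s, r⁷s, r⁸s, r⁹s, r¹¹s, r¹⁰s}.
No further products give new elements, so |G| = 24.

Answer: 24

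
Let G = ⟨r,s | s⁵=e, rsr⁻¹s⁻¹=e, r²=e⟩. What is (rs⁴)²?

Compute successive powers of (rs⁴), reducing at each step:
  (rs⁴)²: (rs⁴) · r = s⁴;   (s⁴) · s⁴ = s³

Answer: s³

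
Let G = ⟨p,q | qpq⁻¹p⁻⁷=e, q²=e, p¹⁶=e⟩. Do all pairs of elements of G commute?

p·q = pq but q·p = p⁷q, so p·q ≠ q·p and G is not abelian.

Answer: No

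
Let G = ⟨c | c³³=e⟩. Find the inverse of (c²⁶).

The order of (c²⁶) is 33 (smallest k with (c²⁶)ᵏ = e), so (c²⁶)⁻¹ = (c²⁶)³² = c⁷.
Check: (c²⁶) · (c⁷) → (c²⁶) · c⁷ = e, giving e as required.

Answer: c⁷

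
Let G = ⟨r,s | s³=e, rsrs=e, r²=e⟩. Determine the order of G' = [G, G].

G' = [G, G] is generated by all commutators. The generator-pair commutators are: [r, s] = s.
The subgroup they normally generate is {e, s, s²}, of order 3.
Check: |G/G'| = 6/3 = 2 is the order of the abelianisation.

Answer: 3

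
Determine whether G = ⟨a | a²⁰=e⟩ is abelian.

G has a single generator, so G is cyclic and hence abelian.

Answer: Yes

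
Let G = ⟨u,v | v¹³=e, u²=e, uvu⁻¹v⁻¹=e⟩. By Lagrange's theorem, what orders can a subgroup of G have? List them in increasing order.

|G| = 26 = 2 · 13. By Lagrange's theorem the order of any subgroup divides 26; the divisors of 26 are 1, 2, 13, 26.

Answer: 1, 2, 13, 26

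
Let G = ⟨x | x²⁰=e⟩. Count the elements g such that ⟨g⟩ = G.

G is cyclic of order 20. An element generates G iff its order is 20, and a cyclic group of order 20 has exactly φ(20) = 8 such elements.

Answer: 8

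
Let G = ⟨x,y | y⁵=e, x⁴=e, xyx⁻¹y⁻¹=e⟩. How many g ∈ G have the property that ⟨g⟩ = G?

G is cyclic of order 20. An element generates G iff its order is 20, and a cyclic group of order 20 has exactly φ(20) = 8 such elements.

Answer: 8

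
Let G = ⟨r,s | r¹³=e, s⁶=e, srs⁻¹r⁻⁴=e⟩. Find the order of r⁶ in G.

Compute successive powers until reaching e:
  (r⁶)¹ = r⁶, (r⁶)² = r¹², (r⁶)³ = r⁵, (r⁶)⁴ = r¹¹, (r⁶)⁵ = r⁴, (r⁶)⁶ = r¹⁰, (r⁶)⁷ = r³, (r⁶)⁸ = r⁹, (r⁶)⁹ = r², (r⁶)¹⁰ = r⁸, (r⁶)¹¹ = r, (r⁶)¹² = r⁷, (r⁶)¹³ = e.
The smallest positive k with (r⁶)ᵏ = e is 13.

Answer: 13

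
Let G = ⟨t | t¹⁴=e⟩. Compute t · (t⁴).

Compute t · (t⁴) by multiplying left to right and reducing via the relations at each step:
  t · t⁴ = t⁵

Answer: t⁵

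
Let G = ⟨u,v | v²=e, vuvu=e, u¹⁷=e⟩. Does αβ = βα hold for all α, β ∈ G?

u·v = uv but v·u = u¹⁶v, so u·v ≠ v·u and G is not abelian.

Answer: No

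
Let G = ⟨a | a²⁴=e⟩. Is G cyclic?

|G| = 24. The element a has order 24 (its powers give 24 distinct elements), so ⟨a⟩ = G and G is cyclic.

Answer: Yes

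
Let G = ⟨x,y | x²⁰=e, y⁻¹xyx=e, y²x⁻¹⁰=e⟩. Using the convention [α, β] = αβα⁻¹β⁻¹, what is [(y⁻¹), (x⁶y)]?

[(y⁻¹), (x⁶y)] = (y⁻¹)·(x⁶y)·(y⁻¹)⁻¹·(x⁶y)⁻¹.
  (y⁻¹) · (x⁶y) = x¹⁴
  (x¹⁴) · y = x⁴y⁻¹
  (x⁴y⁻¹) · (x⁶y⁻¹) = x⁸

Answer: x⁸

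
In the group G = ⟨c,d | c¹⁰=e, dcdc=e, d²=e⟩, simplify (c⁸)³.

Compute successive powers of (c⁸), reducing at each step:
  (c⁸)²: (c⁸) · c⁸ = c⁶
  (c⁸)³: (c⁶) · c⁸ = c⁴

Answer: c⁴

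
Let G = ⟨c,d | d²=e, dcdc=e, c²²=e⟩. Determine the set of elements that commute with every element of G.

An element z ∈ Z(G) iff z commutes with every generator.
For example c¹¹ is central: (c¹¹)·c = c¹² = c·(c¹¹); (c¹¹)·d = c¹¹d = d·(c¹¹).
Whereas c ∉ Z(G) since c·d = cd ≠ c²¹d = d·c.
Checking each of the 44 elements this way gives Z(G) = {e, c¹¹}, of order 2.

Answer: {e, c¹¹}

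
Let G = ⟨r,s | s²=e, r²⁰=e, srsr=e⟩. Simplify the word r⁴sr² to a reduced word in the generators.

Multiply left to right, reducing at each step:
  (r⁴) · s = r⁴s
  (r⁴s) · r² = r²s

Answer: r²s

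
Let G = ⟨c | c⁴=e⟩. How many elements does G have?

G is generated by a single element, so G is cyclic. The relator gives c⁴ = e and no smaller power is forced to be e, so the 4 powers {c, e, c², c³} are distinct. Hence |G| = 4.

Answer: 4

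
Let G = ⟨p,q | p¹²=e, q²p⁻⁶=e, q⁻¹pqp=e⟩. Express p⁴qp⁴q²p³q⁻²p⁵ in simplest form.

Multiply left to right, reducing at each step:
  (p⁴) · q = p⁴q
  (p⁴q) · p⁴ = q
  q · q² = q⁻¹
  (q⁻¹) · p³ = p³q
  (p³q) · q⁻² = p³q⁻¹
  (p³q⁻¹) · p⁵ = p⁴q

Answer: p⁴q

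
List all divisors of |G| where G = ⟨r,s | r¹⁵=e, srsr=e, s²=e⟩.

|G| = 30 = 2 · 3 · 5. By Lagrange's theorem the order of any subgroup divides 30; the divisors of 30 are 1, 2, 3, 5, 6, 10, 15, 30.

Answer: 1, 2, 3, 5, 6, 10, 15, 30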